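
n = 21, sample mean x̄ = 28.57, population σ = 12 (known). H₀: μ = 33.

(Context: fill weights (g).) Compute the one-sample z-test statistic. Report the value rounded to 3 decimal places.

test statistic = -1.692

SE = σ/√n = 12/√21 = 2.6186
z = (x̄−μ₀)/SE = (28.57−33)/2.6186 = -1.6917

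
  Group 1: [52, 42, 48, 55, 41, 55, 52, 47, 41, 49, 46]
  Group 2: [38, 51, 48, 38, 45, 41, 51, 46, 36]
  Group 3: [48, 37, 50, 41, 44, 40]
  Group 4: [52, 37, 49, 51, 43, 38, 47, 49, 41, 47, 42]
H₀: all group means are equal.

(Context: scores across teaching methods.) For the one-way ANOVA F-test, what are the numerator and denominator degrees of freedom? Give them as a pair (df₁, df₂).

degrees of freedom = [3, 33]

k = 4 groups, N = 37 total
df = (k−1, N−k) = (4−1, 37−4) = (3, 33)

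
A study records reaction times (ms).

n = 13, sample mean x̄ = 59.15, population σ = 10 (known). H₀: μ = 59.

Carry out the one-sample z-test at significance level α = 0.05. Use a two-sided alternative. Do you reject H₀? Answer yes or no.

SE = σ/√n = 10/√13 = 2.7735
z = (x̄−μ₀)/SE = (59.15−59)/2.7735 = 0.0541
p-value (two-sided) = 0.95687
At α=0.05: p ≥ α → fail to reject H₀

reject H₀: no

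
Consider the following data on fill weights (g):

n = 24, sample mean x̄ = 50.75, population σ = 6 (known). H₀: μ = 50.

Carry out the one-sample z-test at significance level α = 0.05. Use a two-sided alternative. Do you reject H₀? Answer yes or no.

reject H₀: no

SE = σ/√n = 6/√24 = 1.2247
z = (x̄−μ₀)/SE = (50.75−50)/1.2247 = 0.6124
p-value (two-sided) = 0.54029
At α=0.05: p ≥ α → fail to reject H₀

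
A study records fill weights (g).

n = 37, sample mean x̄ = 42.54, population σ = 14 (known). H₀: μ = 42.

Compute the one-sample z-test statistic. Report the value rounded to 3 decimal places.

SE = σ/√n = 14/√37 = 2.3016
z = (x̄−μ₀)/SE = (42.54−42)/2.3016 = 0.2346

test statistic = 0.235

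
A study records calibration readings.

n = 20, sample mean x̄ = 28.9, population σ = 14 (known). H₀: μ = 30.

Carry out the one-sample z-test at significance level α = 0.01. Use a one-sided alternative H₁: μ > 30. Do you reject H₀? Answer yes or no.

SE = σ/√n = 14/√20 = 3.1305
z = (x̄−μ₀)/SE = (28.9−30)/3.1305 = -0.3514
p-value (one-sided, H₁ greater) = 0.63735
At α=0.01: p ≥ α → fail to reject H₀

reject H₀: no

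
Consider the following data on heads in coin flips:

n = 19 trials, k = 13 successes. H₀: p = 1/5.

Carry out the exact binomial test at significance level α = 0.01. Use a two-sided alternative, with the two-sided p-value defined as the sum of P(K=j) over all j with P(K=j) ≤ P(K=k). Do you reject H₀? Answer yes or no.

reject H₀: yes

Exact binomial: n=19, k=13, p₀=1/5=0.2000
P(X=j) = C(n,j)·p₀^j·(1−p₀)^(n−j); p = Σ P(X=j) over j with P(X=j) ≤ P(X=13)
p-value (two-sided) = 0.00001
At α=0.01: p < α → reject H₀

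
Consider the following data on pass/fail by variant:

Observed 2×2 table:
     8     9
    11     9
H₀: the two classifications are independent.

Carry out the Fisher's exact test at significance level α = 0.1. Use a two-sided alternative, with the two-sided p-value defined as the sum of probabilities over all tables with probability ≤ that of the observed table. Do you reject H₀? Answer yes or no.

Margins: r₁=17, r₂=20, c₁=19, c₂=18, n=37
p_obs = C(17,8)·C(20,11)/C(37,19); sum pmf over tables with pmf ≤ p_obs
p-value (two-sided) = 0.74585
At α=0.1: p ≥ α → fail to reject H₀

reject H₀: no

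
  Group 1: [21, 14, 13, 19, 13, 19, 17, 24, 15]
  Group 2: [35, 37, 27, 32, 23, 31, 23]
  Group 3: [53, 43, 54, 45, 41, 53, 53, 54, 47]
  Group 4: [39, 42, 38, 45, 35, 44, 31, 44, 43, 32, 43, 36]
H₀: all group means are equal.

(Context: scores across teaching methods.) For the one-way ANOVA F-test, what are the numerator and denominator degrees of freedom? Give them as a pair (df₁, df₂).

degrees of freedom = [3, 33]

k = 4 groups, N = 37 total
df = (k−1, N−k) = (4−1, 37−4) = (3, 33)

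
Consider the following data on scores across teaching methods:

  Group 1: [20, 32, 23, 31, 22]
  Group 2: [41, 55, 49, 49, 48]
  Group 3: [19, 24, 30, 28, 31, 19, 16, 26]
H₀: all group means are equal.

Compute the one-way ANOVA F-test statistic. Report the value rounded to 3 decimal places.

Group means [25.60, 48.40, 24.12], grand mean 31.278
SSB = Σnᵢ(x̄ᵢ−x̄)² = 2036.336; SSW = ΣΣ(x−x̄ᵢ)² = 439.275
MSB = 2036.336/2 = 1018.1681; MSW = 439.275/15 = 29.2850
F = MSB/MSW = 34.7676
df = (2, 15)

test statistic = 34.768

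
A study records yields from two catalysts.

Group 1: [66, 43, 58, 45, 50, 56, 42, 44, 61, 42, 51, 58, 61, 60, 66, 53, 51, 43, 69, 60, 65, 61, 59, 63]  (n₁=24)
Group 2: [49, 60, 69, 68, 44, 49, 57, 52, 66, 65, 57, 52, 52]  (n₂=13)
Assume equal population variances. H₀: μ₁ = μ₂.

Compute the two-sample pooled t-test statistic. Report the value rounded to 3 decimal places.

x̄₁=55.292, s₁=8.600, n₁=24
x̄₂=56.923, s₂=8.119, n₂=13
s_p² = [23·8.600² + 12·8.119²]/35 = 71.1966
SE = √(s_p²·(1/24+1/13)) = 2.9057
t = (55.292−56.923)/2.9057 = -0.5614
df = 35

test statistic = -0.561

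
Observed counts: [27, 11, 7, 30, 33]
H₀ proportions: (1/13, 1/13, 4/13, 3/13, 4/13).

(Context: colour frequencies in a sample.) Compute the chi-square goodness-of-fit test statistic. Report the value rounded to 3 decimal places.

n = 108; E_i = n·p_i = [8.31, 8.31, 33.23, 24.92, 33.23]
χ² = (27−8.31)²/8.31 + (11−8.31)²/8.31 + (7−33.23)²/33.23 + (30−24.92)²/24.92 + (33−33.23)²/33.23 = 64.6713
df = 4

test statistic = 64.671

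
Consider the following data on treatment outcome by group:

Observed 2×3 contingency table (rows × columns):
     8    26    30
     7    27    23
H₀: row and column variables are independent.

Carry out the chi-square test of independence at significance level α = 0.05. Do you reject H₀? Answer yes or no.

reject H₀: no

Row totals [64, 57], col totals [15, 53, 53], n=121
χ² = (8−7.93)²/7.93 + (26−28.03)²/28.03 + (30−28.03)²/28.03 + (7−7.07)²/7.07 + (27−24.97)²/24.97 + (23−24.97)²/24.97 = 0.6071
df = 2
p-value (upper-tail) = 0.73818
At α=0.05: p ≥ α → fail to reject H₀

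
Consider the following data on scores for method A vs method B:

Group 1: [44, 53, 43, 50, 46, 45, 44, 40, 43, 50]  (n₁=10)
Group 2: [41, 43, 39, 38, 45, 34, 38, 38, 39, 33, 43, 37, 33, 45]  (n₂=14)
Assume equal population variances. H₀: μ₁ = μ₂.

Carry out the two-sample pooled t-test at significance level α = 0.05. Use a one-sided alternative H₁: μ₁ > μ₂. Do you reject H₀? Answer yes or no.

reject H₀: yes

x̄₁=45.800, s₁=3.994, n₁=10
x̄₂=39.000, s₂=4.038, n₂=14
s_p² = [9·3.994² + 13·4.038²]/22 = 16.1636
SE = √(s_p²·(1/10+1/14)) = 1.6646
t = (45.800−39.000)/1.6646 = 4.0851
df = 22
p-value (one-sided, H₁ greater) = 0.00025
At α=0.05: p < α → reject H₀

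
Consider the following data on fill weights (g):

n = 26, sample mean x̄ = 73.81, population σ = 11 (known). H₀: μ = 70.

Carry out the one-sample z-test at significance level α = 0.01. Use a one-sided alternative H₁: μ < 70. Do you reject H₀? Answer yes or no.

SE = σ/√n = 11/√26 = 2.1573
z = (x̄−μ₀)/SE = (73.81−70)/2.1573 = 1.7661
p-value (one-sided, H₁ less) = 0.96131
At α=0.01: p ≥ α → fail to reject H₀

reject H₀: no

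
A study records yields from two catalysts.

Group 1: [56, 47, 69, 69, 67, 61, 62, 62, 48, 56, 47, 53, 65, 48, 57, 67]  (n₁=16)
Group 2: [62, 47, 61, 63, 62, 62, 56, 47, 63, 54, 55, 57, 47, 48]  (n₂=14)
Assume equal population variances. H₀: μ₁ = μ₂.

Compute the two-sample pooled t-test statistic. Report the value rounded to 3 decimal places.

x̄₁=58.375, s₁=8.032, n₁=16
x̄₂=56.000, s₂=6.469, n₂=14
s_p² = [15·8.032² + 13·6.469²]/28 = 53.9911
SE = √(s_p²·(1/16+1/14)) = 2.6890
t = (58.375−56.000)/2.6890 = 0.8832
df = 28

test statistic = 0.883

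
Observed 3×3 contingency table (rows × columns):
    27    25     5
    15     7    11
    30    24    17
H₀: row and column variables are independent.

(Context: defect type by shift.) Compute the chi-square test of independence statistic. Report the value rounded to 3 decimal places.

Row totals [57, 33, 71], col totals [72, 56, 33], n=161
χ² = (27−25.49)²/25.49 + (25−19.83)²/19.83 + (5−11.68)²/11.68 + (15−14.76)²/14.76 + (7−11.48)²/11.48 + (11−6.76)²/6.76 + (30−31.75)²/31.75 + (24−24.70)²/24.70 + (17−14.55)²/14.55 = 10.1944
df = 4

test statistic = 10.194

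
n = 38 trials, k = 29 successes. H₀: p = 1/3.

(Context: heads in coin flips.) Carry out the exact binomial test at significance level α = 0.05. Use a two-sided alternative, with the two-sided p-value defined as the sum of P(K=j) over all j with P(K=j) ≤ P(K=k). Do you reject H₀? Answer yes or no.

reject H₀: yes

Exact binomial: n=38, k=29, p₀=1/3=0.3333
P(X=j) = C(n,j)·p₀^j·(1−p₀)^(n−j); p = Σ P(X=j) over j with P(X=j) ≤ P(X=29)
p-value (two-sided) = 0.00000
At α=0.05: p < α → reject H₀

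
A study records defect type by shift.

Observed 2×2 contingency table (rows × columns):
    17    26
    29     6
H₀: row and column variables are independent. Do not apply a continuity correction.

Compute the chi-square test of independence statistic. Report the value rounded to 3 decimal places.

test statistic = 14.967

Row totals [43, 35], col totals [46, 32], n=78
χ² = (17−25.36)²/25.36 + (26−17.64)²/17.64 + (29−20.64)²/20.64 + (6−14.36)²/14.36 = 14.9674
df = 1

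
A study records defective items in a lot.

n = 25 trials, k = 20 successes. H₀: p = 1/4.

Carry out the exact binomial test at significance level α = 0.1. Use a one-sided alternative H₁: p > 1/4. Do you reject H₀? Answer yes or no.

reject H₀: yes

Exact binomial: n=25, k=20, p₀=1/4=0.2500
P(X≥20) from Σ C(n,i)·p₀^i·(1−p₀)^(n−i)
p-value (one-sided, H₁ greater) = 0.00000
At α=0.1: p < α → reject H₀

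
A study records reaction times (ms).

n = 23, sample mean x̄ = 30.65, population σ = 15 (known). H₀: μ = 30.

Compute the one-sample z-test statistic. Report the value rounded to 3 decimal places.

test statistic = 0.208

SE = σ/√n = 15/√23 = 3.1277
z = (x̄−μ₀)/SE = (30.65−30)/3.1277 = 0.2078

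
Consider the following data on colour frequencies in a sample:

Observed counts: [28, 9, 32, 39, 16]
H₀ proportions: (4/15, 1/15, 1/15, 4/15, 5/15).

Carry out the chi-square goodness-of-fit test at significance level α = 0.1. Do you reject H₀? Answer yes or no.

n = 124; E_i = n·p_i = [33.07, 8.27, 8.27, 33.07, 41.33]
χ² = (28−33.07)²/33.07 + (9−8.27)²/8.27 + (32−8.27)²/8.27 + (39−33.07)²/33.07 + (16−41.33)²/41.33 = 85.5706
df = 4
p-value (upper-tail) = 0.00000
At α=0.1: p < α → reject H₀

reject H₀: yes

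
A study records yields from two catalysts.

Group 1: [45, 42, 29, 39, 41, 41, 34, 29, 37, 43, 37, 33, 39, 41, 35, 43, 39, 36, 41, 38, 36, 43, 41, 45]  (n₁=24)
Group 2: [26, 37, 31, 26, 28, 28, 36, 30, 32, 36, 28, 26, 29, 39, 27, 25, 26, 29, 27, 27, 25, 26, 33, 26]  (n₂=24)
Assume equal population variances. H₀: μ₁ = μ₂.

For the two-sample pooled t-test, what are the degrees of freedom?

df = n₁ + n₂ − 2 = 24 + 24 − 2 = 46

degrees of freedom = 46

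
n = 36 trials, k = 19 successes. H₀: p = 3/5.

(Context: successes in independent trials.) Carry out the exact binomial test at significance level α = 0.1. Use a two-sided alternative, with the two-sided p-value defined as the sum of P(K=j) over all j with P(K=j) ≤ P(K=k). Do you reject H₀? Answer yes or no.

Exact binomial: n=36, k=19, p₀=3/5=0.6000
P(X=j) = C(n,j)·p₀^j·(1−p₀)^(n−j); p = Σ P(X=j) over j with P(X=j) ≤ P(X=19)
p-value (two-sided) = 0.39799
At α=0.1: p ≥ α → fail to reject H₀

reject H₀: no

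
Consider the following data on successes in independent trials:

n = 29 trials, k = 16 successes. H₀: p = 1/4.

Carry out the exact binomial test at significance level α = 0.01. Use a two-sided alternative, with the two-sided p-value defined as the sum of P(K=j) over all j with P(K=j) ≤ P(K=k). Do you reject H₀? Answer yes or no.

Exact binomial: n=29, k=16, p₀=1/4=0.2500
P(X=j) = C(n,j)·p₀^j·(1−p₀)^(n−j); p = Σ P(X=j) over j with P(X=j) ≤ P(X=16)
p-value (two-sided) = 0.00074
At α=0.01: p < α → reject H₀

reject H₀: yes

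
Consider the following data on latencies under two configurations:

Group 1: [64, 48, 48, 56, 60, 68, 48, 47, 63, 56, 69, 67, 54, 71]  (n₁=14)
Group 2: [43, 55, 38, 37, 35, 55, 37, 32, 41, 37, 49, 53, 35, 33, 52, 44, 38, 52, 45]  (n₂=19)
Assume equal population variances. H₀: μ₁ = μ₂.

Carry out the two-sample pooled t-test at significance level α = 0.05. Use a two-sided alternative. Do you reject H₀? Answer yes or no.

reject H₀: yes

x̄₁=58.500, s₁=8.671, n₁=14
x̄₂=42.684, s₂=7.818, n₂=19
s_p² = [13·8.671² + 18·7.818²]/31 = 67.0195
SE = √(s_p²·(1/14+1/19)) = 2.8835
t = (58.500−42.684)/2.8835 = 5.4850
df = 31
p-value (two-sided) = 0.00001
At α=0.05: p < α → reject H₀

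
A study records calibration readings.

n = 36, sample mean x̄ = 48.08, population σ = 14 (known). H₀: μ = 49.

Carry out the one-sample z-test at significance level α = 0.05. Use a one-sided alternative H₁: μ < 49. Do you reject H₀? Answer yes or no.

SE = σ/√n = 14/√36 = 2.3333
z = (x̄−μ₀)/SE = (48.08−49)/2.3333 = -0.3943
p-value (one-sided, H₁ less) = 0.34669
At α=0.05: p ≥ α → fail to reject H₀

reject H₀: no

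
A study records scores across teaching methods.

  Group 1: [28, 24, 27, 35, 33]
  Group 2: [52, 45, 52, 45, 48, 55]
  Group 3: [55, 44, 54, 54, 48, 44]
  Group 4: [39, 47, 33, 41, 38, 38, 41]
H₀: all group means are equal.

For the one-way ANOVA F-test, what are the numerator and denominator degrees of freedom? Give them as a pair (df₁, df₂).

k = 4 groups, N = 24 total
df = (k−1, N−k) = (4−1, 24−4) = (3, 20)

degrees of freedom = [3, 20]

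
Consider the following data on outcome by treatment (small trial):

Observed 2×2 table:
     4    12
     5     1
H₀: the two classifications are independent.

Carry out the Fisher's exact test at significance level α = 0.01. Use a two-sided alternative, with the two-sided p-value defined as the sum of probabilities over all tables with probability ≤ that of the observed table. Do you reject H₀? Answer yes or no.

Margins: r₁=16, r₂=6, c₁=9, c₂=13, n=22
p_obs = C(16,4)·C(6,5)/C(22,9); sum pmf over tables with pmf ≤ p_obs
p-value (two-sided) = 0.02308
At α=0.01: p ≥ α → fail to reject H₀

reject H₀: no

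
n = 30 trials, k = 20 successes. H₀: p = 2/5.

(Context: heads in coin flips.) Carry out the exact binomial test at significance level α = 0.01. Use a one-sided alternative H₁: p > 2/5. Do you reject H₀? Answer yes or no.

Exact binomial: n=30, k=20, p₀=2/5=0.4000
P(X≥20) from Σ C(n,i)·p₀^i·(1−p₀)^(n−i)
p-value (one-sided, H₁ greater) = 0.00285
At α=0.01: p < α → reject H₀

reject H₀: yes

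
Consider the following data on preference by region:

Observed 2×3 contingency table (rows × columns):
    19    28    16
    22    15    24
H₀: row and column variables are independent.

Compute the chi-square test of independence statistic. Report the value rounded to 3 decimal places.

test statistic = 5.719

Row totals [63, 61], col totals [41, 43, 40], n=124
χ² = (19−20.83)²/20.83 + (28−21.85)²/21.85 + (16−20.32)²/20.32 + (22−20.17)²/20.17 + (15−21.15)²/21.15 + (24−19.68)²/19.68 = 5.7190
df = 2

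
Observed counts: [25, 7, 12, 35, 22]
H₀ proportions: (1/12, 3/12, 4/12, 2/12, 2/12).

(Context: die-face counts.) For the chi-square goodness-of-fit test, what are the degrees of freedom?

df = k − 1 = 5 − 1 = 4

degrees of freedom = 4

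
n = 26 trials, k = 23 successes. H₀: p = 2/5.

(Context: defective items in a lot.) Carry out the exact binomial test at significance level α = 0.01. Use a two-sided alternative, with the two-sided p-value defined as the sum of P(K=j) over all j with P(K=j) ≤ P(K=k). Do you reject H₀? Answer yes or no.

Exact binomial: n=26, k=23, p₀=2/5=0.4000
P(X=j) = C(n,j)·p₀^j·(1−p₀)^(n−j); p = Σ P(X=j) over j with P(X=j) ≤ P(X=23)
p-value (two-sided) = 0.00000
At α=0.01: p < α → reject H₀

reject H₀: yes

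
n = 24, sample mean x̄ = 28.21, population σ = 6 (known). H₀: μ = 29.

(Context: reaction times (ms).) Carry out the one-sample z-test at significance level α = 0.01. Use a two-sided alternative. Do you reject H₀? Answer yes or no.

reject H₀: no

SE = σ/√n = 6/√24 = 1.2247
z = (x̄−μ₀)/SE = (28.21−29)/1.2247 = -0.6450
p-value (two-sided) = 0.51891
At α=0.01: p ≥ α → fail to reject H₀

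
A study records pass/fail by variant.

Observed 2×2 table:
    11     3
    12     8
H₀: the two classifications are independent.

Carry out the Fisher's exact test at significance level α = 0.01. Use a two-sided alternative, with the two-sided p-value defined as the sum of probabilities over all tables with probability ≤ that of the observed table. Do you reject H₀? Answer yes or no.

reject H₀: no

Margins: r₁=14, r₂=20, c₁=23, c₂=11, n=34
p_obs = C(14,11)·C(20,12)/C(34,23); sum pmf over tables with pmf ≤ p_obs
p-value (two-sided) = 0.29481
At α=0.01: p ≥ α → fail to reject H₀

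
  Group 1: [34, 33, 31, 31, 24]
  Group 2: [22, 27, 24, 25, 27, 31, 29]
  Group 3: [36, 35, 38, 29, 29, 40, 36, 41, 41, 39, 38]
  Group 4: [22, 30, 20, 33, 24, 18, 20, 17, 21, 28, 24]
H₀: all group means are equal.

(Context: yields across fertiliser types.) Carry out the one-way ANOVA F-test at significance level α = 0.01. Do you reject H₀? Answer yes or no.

reject H₀: yes

Group means [30.60, 26.43, 36.55, 23.36], grand mean 29.324
SSB = Σnᵢ(x̄ᵢ−x̄)² = 1031.254; SSW = ΣΣ(x−x̄ᵢ)² = 554.187
MSB = 1031.254/3 = 343.7514; MSW = 554.187/30 = 18.4729
F = MSB/MSW = 18.6084
df = (3, 30)
p-value (upper-tail) = 0.00000
At α=0.01: p < α → reject H₀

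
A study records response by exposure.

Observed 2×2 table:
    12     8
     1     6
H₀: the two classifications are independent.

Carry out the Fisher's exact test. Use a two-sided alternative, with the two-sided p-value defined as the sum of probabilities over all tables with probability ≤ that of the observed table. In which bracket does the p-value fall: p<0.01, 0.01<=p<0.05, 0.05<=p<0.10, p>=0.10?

Margins: r₁=20, r₂=7, c₁=13, c₂=14, n=27
p_obs = C(20,12)·C(7,1)/C(27,13); sum pmf over tables with pmf ≤ p_obs
p-value (two-sided) = 0.07681
→ bracket: 0.05<=p<0.10

p-value bracket: 0.05<=p<0.10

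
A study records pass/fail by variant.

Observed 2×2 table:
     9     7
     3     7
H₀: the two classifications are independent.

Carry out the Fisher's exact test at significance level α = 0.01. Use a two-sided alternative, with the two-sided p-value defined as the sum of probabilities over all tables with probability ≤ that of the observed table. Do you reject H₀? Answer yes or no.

reject H₀: no

Margins: r₁=16, r₂=10, c₁=12, c₂=14, n=26
p_obs = C(16,9)·C(10,3)/C(26,12); sum pmf over tables with pmf ≤ p_obs
p-value (two-sided) = 0.24752
At α=0.01: p ≥ α → fail to reject H₀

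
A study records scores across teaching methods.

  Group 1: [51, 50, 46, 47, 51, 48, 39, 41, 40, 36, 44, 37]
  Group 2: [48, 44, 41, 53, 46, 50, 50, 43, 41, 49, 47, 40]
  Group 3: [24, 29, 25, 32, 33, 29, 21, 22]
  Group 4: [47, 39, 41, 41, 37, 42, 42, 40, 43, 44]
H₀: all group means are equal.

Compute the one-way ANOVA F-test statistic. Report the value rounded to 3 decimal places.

Group means [44.17, 46.00, 26.88, 41.60], grand mean 40.786
SSB = Σnᵢ(x̄ᵢ−x̄)² = 2018.130; SSW = ΣΣ(x−x̄ᵢ)² = 730.942
MSB = 2018.130/3 = 672.7099; MSW = 730.942/38 = 19.2353
F = MSB/MSW = 34.9727
df = (3, 38)

test statistic = 34.973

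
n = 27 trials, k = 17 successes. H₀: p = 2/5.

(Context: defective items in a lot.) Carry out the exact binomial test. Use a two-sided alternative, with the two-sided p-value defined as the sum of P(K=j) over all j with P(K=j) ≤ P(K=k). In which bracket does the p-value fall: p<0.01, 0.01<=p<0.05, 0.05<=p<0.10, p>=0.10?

Exact binomial: n=27, k=17, p₀=2/5=0.4000
P(X=j) = C(n,j)·p₀^j·(1−p₀)^(n−j); p = Σ P(X=j) over j with P(X=j) ≤ P(X=17)
p-value (two-sided) = 0.01800
→ bracket: 0.01<=p<0.05

p-value bracket: 0.01<=p<0.05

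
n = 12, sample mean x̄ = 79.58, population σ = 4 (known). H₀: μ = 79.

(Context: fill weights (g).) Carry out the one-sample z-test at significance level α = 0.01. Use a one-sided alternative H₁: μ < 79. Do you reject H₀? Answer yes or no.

SE = σ/√n = 4/√12 = 1.1547
z = (x̄−μ₀)/SE = (79.58−79)/1.1547 = 0.5023
p-value (one-sided, H₁ less) = 0.69227
At α=0.01: p ≥ α → fail to reject H₀

reject H₀: no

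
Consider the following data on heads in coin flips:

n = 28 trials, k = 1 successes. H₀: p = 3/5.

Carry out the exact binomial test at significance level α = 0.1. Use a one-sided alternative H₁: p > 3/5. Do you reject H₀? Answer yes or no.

Exact binomial: n=28, k=1, p₀=3/5=0.6000
P(X≥1) from Σ C(n,i)·p₀^i·(1−p₀)^(n−i)
p-value (one-sided, H₁ greater) = 1.00000
At α=0.1: p ≥ α → fail to reject H₀

reject H₀: no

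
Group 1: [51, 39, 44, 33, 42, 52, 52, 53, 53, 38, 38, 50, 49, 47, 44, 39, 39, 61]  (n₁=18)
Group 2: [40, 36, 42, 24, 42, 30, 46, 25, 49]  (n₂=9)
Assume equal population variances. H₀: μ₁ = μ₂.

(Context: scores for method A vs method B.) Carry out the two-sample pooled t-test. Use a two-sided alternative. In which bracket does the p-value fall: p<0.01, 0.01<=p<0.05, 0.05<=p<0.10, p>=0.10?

x̄₁=45.778, s₁=7.329, n₁=18
x̄₂=37.111, s₂=8.992, n₂=9
s_p² = [17·7.329² + 8·8.992²]/25 = 62.4000
SE = √(s_p²·(1/18+1/9)) = 3.2249
t = (45.778−37.111)/3.2249 = 2.6874
df = 25
p-value (two-sided) = 0.01262
→ bracket: 0.01<=p<0.05

p-value bracket: 0.01<=p<0.05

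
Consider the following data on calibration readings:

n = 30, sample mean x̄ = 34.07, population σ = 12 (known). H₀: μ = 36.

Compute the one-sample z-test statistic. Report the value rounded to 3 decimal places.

SE = σ/√n = 12/√30 = 2.1909
z = (x̄−μ₀)/SE = (34.07−36)/2.1909 = -0.8809

test statistic = -0.881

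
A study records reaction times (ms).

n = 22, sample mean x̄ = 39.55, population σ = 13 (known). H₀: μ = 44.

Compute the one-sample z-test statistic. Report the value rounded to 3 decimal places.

test statistic = -1.606

SE = σ/√n = 13/√22 = 2.7716
z = (x̄−μ₀)/SE = (39.55−44)/2.7716 = -1.6056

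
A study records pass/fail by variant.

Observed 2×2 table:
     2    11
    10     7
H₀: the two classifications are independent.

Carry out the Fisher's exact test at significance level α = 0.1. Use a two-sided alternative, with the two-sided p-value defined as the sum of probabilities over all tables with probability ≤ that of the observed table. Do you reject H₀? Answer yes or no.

reject H₀: yes

Margins: r₁=13, r₂=17, c₁=12, c₂=18, n=30
p_obs = C(13,2)·C(17,10)/C(30,12); sum pmf over tables with pmf ≤ p_obs
p-value (two-sided) = 0.02556
At α=0.1: p < α → reject H₀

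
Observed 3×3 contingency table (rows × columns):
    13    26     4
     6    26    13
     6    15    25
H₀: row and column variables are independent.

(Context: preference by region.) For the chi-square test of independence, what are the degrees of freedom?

df = (r−1)(c−1) = (3−1)·(3−1) = 4

degrees of freedom = 4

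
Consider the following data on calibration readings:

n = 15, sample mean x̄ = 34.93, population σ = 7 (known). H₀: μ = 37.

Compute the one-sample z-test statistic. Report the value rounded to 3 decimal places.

test statistic = -1.145

SE = σ/√n = 7/√15 = 1.8074
z = (x̄−μ₀)/SE = (34.93−37)/1.8074 = -1.1453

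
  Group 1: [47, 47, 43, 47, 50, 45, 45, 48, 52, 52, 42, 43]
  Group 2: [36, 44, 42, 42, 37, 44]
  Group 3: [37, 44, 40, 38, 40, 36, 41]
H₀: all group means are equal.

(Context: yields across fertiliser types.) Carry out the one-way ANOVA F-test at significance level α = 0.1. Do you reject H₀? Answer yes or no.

reject H₀: yes

Group means [46.75, 40.83, 39.43], grand mean 43.280
SSB = Σnᵢ(x̄ᵢ−x̄)² = 284.242; SSW = ΣΣ(x−x̄ᵢ)² = 228.798
MSB = 284.242/2 = 142.1212; MSW = 228.798/22 = 10.3999
F = MSB/MSW = 13.6656
df = (2, 22)
p-value (upper-tail) = 0.00014
At α=0.1: p < α → reject H₀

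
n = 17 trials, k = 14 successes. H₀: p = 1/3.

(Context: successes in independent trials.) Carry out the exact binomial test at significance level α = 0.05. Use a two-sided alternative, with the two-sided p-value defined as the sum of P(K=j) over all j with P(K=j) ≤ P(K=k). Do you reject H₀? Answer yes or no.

reject H₀: yes

Exact binomial: n=17, k=14, p₀=1/3=0.3333
P(X=j) = C(n,j)·p₀^j·(1−p₀)^(n−j); p = Σ P(X=j) over j with P(X=j) ≤ P(X=14)
p-value (two-sided) = 0.00005
At α=0.05: p < α → reject H₀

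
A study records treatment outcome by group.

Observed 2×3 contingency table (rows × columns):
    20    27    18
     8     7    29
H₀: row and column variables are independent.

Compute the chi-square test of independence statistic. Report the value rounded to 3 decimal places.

Row totals [65, 44], col totals [28, 34, 47], n=109
χ² = (20−16.70)²/16.70 + (27−20.28)²/20.28 + (18−28.03)²/28.03 + (8−11.30)²/11.30 + (7−13.72)²/13.72 + (29−18.97)²/18.97 = 16.0312
df = 2

test statistic = 16.031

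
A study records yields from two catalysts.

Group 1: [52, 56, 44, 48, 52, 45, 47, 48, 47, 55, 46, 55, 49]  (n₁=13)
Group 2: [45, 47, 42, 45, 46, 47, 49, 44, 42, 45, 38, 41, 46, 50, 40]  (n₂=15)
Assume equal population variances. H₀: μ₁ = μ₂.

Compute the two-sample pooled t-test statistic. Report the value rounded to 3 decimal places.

x̄₁=49.538, s₁=4.034, n₁=13
x̄₂=44.467, s₂=3.335, n₂=15
s_p² = [12·4.034² + 14·3.335²]/26 = 13.4986
SE = √(s_p²·(1/13+1/15)) = 1.3922
t = (49.538−44.467)/1.3922 = 3.6430
df = 26

test statistic = 3.643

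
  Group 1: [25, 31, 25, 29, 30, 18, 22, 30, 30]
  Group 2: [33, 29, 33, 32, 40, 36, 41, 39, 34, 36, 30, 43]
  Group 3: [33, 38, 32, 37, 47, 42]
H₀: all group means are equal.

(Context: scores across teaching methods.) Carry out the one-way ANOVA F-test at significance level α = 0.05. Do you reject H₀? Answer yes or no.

Group means [26.67, 35.50, 38.17], grand mean 33.148
SSB = Σnᵢ(x̄ᵢ−x̄)² = 595.574; SSW = ΣΣ(x−x̄ᵢ)² = 537.833
MSB = 595.574/2 = 297.7870; MSW = 537.833/24 = 22.4097
F = MSB/MSW = 13.2883
df = (2, 24)
p-value (upper-tail) = 0.00013
At α=0.05: p < α → reject H₀

reject H₀: yes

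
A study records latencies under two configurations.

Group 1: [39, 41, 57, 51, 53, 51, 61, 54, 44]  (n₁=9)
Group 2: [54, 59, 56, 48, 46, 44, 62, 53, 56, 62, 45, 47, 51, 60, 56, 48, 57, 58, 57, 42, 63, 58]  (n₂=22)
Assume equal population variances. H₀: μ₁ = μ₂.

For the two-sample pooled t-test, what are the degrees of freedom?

degrees of freedom = 29

df = n₁ + n₂ − 2 = 9 + 22 − 2 = 29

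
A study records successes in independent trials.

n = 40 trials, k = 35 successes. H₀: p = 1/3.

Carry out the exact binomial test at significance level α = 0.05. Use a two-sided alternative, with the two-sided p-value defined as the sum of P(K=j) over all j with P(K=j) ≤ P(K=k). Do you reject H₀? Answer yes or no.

Exact binomial: n=40, k=35, p₀=1/3=0.3333
P(X=j) = C(n,j)·p₀^j·(1−p₀)^(n−j); p = Σ P(X=j) over j with P(X=j) ≤ P(X=35)
p-value (two-sided) = 0.00000
At α=0.05: p < α → reject H₀

reject H₀: yes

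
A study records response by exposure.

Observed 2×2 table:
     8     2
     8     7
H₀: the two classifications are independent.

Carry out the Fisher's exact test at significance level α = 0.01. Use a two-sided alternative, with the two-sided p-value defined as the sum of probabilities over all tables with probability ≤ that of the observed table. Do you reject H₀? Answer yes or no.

reject H₀: no

Margins: r₁=10, r₂=15, c₁=16, c₂=9, n=25
p_obs = C(10,8)·C(15,8)/C(25,16); sum pmf over tables with pmf ≤ p_obs
p-value (two-sided) = 0.22896
At α=0.01: p ≥ α → fail to reject H₀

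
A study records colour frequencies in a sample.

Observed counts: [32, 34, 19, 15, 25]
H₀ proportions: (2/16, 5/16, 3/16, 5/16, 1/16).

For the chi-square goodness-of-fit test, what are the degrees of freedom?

degrees of freedom = 4

df = k − 1 = 5 − 1 = 4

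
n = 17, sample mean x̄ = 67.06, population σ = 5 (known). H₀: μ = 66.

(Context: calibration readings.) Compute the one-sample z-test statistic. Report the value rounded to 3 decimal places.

test statistic = 0.874

SE = σ/√n = 5/√17 = 1.2127
z = (x̄−μ₀)/SE = (67.06−66)/1.2127 = 0.8741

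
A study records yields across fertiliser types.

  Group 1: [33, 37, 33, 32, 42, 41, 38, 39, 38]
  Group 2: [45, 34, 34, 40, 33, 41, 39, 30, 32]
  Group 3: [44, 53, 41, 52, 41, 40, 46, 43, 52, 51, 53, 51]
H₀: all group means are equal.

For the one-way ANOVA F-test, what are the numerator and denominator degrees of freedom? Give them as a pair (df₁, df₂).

k = 3 groups, N = 30 total
df = (k−1, N−k) = (3−1, 30−3) = (2, 27)

degrees of freedom = [2, 27]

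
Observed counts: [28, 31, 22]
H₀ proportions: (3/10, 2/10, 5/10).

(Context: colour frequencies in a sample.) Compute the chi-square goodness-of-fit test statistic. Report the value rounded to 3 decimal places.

n = 81; E_i = n·p_i = [24.30, 16.20, 40.50]
χ² = (28−24.30)²/24.30 + (31−16.20)²/16.20 + (22−40.50)²/40.50 = 22.5350
df = 2

test statistic = 22.535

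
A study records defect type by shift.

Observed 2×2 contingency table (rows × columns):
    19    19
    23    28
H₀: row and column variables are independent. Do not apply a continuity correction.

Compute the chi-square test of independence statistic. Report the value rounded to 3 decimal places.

test statistic = 0.210

Row totals [38, 51], col totals [42, 47], n=89
χ² = (19−17.93)²/17.93 + (19−20.07)²/20.07 + (23−24.07)²/24.07 + (28−26.93)²/26.93 = 0.2100
df = 1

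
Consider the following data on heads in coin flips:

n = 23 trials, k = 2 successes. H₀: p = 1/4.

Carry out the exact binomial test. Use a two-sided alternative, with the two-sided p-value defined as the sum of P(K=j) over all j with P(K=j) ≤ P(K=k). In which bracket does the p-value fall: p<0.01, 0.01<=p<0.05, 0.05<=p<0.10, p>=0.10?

Exact binomial: n=23, k=2, p₀=1/4=0.2500
P(X=j) = C(n,j)·p₀^j·(1−p₀)^(n−j); p = Σ P(X=j) over j with P(X=j) ≤ P(X=2)
p-value (two-sided) = 0.08998
→ bracket: 0.05<=p<0.10

p-value bracket: 0.05<=p<0.10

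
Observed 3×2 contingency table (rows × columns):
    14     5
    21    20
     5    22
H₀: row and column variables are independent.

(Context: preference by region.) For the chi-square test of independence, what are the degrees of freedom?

df = (r−1)(c−1) = (3−1)·(2−1) = 2

degrees of freedom = 2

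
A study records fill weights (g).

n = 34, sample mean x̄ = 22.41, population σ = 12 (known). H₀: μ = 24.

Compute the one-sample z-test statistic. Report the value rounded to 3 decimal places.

test statistic = -0.773

SE = σ/√n = 12/√34 = 2.0580
z = (x̄−μ₀)/SE = (22.41−24)/2.0580 = -0.7726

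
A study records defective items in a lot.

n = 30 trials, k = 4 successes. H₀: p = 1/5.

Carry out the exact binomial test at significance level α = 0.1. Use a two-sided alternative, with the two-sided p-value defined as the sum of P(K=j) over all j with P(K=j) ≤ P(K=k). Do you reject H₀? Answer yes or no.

reject H₀: no

Exact binomial: n=30, k=4, p₀=1/5=0.2000
P(X=j) = C(n,j)·p₀^j·(1−p₀)^(n−j); p = Σ P(X=j) over j with P(X=j) ≤ P(X=4)
p-value (two-sided) = 0.49444
At α=0.1: p ≥ α → fail to reject H₀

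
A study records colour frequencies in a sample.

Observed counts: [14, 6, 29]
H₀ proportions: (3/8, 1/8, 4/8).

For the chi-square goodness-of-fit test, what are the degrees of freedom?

degrees of freedom = 2

df = k − 1 = 3 − 1 = 2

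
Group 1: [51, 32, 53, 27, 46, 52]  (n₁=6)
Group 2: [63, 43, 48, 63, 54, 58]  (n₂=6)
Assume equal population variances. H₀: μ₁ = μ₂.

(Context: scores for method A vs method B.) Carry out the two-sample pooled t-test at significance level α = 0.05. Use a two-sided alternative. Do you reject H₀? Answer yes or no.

x̄₁=43.500, s₁=11.221, n₁=6
x̄₂=54.833, s₂=8.134, n₂=6
s_p² = [5·11.221² + 5·8.134²]/10 = 96.0333
SE = √(s_p²·(1/6+1/6)) = 5.6578
t = (43.500−54.833)/5.6578 = -2.0031
df = 10
p-value (two-sided) = 0.07301
At α=0.05: p ≥ α → fail to reject H₀

reject H₀: no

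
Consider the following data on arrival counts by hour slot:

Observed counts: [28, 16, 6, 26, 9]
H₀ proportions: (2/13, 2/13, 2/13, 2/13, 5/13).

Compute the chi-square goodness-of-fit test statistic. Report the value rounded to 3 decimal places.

n = 85; E_i = n·p_i = [13.08, 13.08, 13.08, 13.08, 32.69]
χ² = (28−13.08)²/13.08 + (16−13.08)²/13.08 + (6−13.08)²/13.08 + (26−13.08)²/13.08 + (9−32.69)²/32.69 = 51.4541
df = 4

test statistic = 51.454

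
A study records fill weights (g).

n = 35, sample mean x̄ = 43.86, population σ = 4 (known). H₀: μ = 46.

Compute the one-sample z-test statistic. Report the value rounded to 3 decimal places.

test statistic = -3.165

SE = σ/√n = 4/√35 = 0.6761
z = (x̄−μ₀)/SE = (43.86−46)/0.6761 = -3.1651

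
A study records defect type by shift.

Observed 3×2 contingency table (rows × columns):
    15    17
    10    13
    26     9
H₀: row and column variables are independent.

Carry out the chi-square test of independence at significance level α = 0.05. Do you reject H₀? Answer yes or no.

reject H₀: yes

Row totals [32, 23, 35], col totals [51, 39], n=90
χ² = (15−18.13)²/18.13 + (17−13.87)²/13.87 + (10−13.03)²/13.03 + (13−9.97)²/9.97 + (26−19.83)²/19.83 + (9−15.17)²/15.17 = 7.3033
df = 2
p-value (upper-tail) = 0.02595
At α=0.05: p < α → reject H₀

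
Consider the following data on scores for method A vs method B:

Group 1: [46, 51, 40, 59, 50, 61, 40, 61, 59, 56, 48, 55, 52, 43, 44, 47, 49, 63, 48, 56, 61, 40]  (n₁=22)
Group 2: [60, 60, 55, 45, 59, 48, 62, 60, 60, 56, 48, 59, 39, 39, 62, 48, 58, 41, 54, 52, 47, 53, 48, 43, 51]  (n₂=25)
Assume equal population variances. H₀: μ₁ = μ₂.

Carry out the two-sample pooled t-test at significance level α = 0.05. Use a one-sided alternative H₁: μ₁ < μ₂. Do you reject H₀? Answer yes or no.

reject H₀: no

x̄₁=51.318, s₁=7.486, n₁=22
x̄₂=52.280, s₂=7.351, n₂=25
s_p² = [21·7.486² + 24·7.351²]/45 = 54.9736
SE = √(s_p²·(1/22+1/25)) = 2.1674
t = (51.318−52.280)/2.1674 = -0.4438
df = 45
p-value (one-sided, H₁ less) = 0.32967
At α=0.05: p ≥ α → fail to reject H₀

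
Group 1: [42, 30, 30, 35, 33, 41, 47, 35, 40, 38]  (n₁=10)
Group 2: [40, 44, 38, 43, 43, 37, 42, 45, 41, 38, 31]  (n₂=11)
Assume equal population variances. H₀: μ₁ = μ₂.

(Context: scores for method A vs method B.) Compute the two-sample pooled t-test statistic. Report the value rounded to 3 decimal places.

test statistic = -1.475

x̄₁=37.100, s₁=5.507, n₁=10
x̄₂=40.182, s₂=4.020, n₂=11
s_p² = [9·5.507² + 10·4.020²]/19 = 22.8703
SE = √(s_p²·(1/10+1/11)) = 2.0895
t = (37.100−40.182)/2.0895 = -1.4749
df = 19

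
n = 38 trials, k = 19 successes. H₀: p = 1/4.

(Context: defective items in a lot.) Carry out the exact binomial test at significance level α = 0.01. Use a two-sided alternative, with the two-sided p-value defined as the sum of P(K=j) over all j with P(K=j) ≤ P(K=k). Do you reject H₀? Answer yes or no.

reject H₀: yes

Exact binomial: n=38, k=19, p₀=1/4=0.2500
P(X=j) = C(n,j)·p₀^j·(1−p₀)^(n−j); p = Σ P(X=j) over j with P(X=j) ≤ P(X=19)
p-value (two-sided) = 0.00103
At α=0.01: p < α → reject H₀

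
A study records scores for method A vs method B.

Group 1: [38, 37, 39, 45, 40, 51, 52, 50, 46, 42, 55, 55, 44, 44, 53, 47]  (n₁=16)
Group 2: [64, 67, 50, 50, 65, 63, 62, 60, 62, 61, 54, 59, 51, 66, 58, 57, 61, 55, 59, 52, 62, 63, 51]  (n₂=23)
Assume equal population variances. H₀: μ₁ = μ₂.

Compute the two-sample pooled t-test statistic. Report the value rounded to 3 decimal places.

test statistic = -6.915

x̄₁=46.125, s₁=6.021, n₁=16
x̄₂=58.783, s₂=5.334, n₂=23
s_p² = [15·6.021² + 22·5.334²]/37 = 31.6125
SE = √(s_p²·(1/16+1/23)) = 1.8304
t = (46.125−58.783)/1.8304 = -6.9153
df = 37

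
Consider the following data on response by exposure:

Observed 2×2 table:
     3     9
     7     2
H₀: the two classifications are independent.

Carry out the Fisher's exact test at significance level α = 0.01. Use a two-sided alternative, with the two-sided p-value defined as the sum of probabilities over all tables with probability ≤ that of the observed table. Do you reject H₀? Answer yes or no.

reject H₀: no

Margins: r₁=12, r₂=9, c₁=10, c₂=11, n=21
p_obs = C(12,3)·C(9,7)/C(21,10); sum pmf over tables with pmf ≤ p_obs
p-value (two-sided) = 0.02997
At α=0.01: p ≥ α → fail to reject H₀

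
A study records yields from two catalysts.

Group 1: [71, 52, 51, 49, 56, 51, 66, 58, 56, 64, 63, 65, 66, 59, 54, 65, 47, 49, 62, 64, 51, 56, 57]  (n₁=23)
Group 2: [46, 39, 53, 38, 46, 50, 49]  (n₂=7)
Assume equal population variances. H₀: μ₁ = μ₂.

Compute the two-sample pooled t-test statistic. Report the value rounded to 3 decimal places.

test statistic = 4.283

x̄₁=57.913, s₁=6.755, n₁=23
x̄₂=45.857, s₂=5.581, n₂=7
s_p² = [22·6.755² + 6·5.581²]/28 = 42.5244
SE = √(s_p²·(1/23+1/7)) = 2.8149
t = (57.913−45.857)/2.8149 = 4.2829
df = 28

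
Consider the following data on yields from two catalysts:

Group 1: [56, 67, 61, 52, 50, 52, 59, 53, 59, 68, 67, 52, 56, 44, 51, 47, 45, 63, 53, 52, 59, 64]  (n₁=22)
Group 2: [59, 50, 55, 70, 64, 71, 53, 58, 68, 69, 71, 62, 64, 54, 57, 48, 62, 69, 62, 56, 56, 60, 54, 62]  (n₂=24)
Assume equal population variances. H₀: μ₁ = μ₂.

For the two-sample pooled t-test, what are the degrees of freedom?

df = n₁ + n₂ − 2 = 22 + 24 − 2 = 44

degrees of freedom = 44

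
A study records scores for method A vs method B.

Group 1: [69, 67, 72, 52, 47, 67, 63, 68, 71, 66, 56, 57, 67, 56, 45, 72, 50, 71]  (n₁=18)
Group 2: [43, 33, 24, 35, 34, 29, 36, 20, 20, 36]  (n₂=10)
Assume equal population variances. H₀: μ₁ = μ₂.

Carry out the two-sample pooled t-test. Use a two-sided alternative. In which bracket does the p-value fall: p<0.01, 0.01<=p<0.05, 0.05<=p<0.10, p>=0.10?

p-value bracket: p<0.01

x̄₁=62.000, s₁=9.055, n₁=18
x̄₂=31.000, s₂=7.587, n₂=10
s_p² = [17·9.055² + 9·7.587²]/26 = 73.5385
SE = √(s_p²·(1/18+1/10)) = 3.3822
t = (62.000−31.000)/3.3822 = 9.1656
df = 26
p-value (two-sided) = 0.00000
→ bracket: p<0.01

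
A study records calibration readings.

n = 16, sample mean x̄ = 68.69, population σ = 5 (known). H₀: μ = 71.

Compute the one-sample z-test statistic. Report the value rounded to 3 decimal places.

test statistic = -1.848

SE = σ/√n = 5/√16 = 1.2500
z = (x̄−μ₀)/SE = (68.69−71)/1.2500 = -1.8480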